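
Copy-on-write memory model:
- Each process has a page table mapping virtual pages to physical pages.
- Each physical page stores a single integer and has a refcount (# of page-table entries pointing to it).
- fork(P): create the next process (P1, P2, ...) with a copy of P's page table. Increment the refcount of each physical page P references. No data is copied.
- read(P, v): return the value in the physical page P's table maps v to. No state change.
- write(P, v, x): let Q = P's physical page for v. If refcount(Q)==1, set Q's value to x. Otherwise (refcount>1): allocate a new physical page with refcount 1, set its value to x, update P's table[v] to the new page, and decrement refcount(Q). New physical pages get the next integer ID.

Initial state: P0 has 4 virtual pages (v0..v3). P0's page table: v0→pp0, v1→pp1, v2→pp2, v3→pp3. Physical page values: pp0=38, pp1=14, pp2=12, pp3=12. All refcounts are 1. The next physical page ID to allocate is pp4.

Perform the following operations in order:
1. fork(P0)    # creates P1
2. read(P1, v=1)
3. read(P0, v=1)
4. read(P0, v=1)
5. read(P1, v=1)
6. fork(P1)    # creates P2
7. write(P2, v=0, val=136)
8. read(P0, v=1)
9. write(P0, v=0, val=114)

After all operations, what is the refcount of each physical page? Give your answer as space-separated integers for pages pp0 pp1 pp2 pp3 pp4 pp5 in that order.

Answer: 1 3 3 3 1 1

Derivation:
Op 1: fork(P0) -> P1. 4 ppages; refcounts: pp0:2 pp1:2 pp2:2 pp3:2
Op 2: read(P1, v1) -> 14. No state change.
Op 3: read(P0, v1) -> 14. No state change.
Op 4: read(P0, v1) -> 14. No state change.
Op 5: read(P1, v1) -> 14. No state change.
Op 6: fork(P1) -> P2. 4 ppages; refcounts: pp0:3 pp1:3 pp2:3 pp3:3
Op 7: write(P2, v0, 136). refcount(pp0)=3>1 -> COPY to pp4. 5 ppages; refcounts: pp0:2 pp1:3 pp2:3 pp3:3 pp4:1
Op 8: read(P0, v1) -> 14. No state change.
Op 9: write(P0, v0, 114). refcount(pp0)=2>1 -> COPY to pp5. 6 ppages; refcounts: pp0:1 pp1:3 pp2:3 pp3:3 pp4:1 pp5:1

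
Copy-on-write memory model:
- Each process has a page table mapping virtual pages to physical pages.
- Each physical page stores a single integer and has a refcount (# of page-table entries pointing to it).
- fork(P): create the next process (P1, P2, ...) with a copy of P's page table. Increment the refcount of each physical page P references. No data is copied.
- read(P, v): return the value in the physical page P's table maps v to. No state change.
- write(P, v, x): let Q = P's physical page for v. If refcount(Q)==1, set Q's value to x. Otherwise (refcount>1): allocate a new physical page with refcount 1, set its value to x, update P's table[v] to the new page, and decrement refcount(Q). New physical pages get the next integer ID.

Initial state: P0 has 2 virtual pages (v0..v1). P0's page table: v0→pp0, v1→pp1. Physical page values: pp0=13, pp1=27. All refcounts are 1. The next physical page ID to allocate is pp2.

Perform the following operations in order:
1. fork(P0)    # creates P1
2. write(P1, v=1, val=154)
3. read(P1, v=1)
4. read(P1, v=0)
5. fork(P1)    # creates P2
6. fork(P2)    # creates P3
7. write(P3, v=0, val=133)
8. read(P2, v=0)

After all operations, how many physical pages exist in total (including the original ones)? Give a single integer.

Answer: 4

Derivation:
Op 1: fork(P0) -> P1. 2 ppages; refcounts: pp0:2 pp1:2
Op 2: write(P1, v1, 154). refcount(pp1)=2>1 -> COPY to pp2. 3 ppages; refcounts: pp0:2 pp1:1 pp2:1
Op 3: read(P1, v1) -> 154. No state change.
Op 4: read(P1, v0) -> 13. No state change.
Op 5: fork(P1) -> P2. 3 ppages; refcounts: pp0:3 pp1:1 pp2:2
Op 6: fork(P2) -> P3. 3 ppages; refcounts: pp0:4 pp1:1 pp2:3
Op 7: write(P3, v0, 133). refcount(pp0)=4>1 -> COPY to pp3. 4 ppages; refcounts: pp0:3 pp1:1 pp2:3 pp3:1
Op 8: read(P2, v0) -> 13. No state change.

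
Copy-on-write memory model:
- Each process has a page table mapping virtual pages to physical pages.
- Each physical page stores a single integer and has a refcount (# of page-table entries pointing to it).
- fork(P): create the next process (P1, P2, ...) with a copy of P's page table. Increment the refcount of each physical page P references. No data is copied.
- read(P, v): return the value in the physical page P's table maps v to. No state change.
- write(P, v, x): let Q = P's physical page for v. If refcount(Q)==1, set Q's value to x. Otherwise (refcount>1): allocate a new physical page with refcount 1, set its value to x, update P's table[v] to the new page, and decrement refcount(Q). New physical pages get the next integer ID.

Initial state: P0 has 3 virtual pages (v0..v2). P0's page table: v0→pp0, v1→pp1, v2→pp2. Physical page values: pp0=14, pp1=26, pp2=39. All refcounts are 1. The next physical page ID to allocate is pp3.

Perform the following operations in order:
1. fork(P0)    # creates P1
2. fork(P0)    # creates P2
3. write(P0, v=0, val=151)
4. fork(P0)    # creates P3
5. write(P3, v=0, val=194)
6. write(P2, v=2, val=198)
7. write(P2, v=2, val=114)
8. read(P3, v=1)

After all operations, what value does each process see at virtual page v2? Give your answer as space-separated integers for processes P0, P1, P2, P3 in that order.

Op 1: fork(P0) -> P1. 3 ppages; refcounts: pp0:2 pp1:2 pp2:2
Op 2: fork(P0) -> P2. 3 ppages; refcounts: pp0:3 pp1:3 pp2:3
Op 3: write(P0, v0, 151). refcount(pp0)=3>1 -> COPY to pp3. 4 ppages; refcounts: pp0:2 pp1:3 pp2:3 pp3:1
Op 4: fork(P0) -> P3. 4 ppages; refcounts: pp0:2 pp1:4 pp2:4 pp3:2
Op 5: write(P3, v0, 194). refcount(pp3)=2>1 -> COPY to pp4. 5 ppages; refcounts: pp0:2 pp1:4 pp2:4 pp3:1 pp4:1
Op 6: write(P2, v2, 198). refcount(pp2)=4>1 -> COPY to pp5. 6 ppages; refcounts: pp0:2 pp1:4 pp2:3 pp3:1 pp4:1 pp5:1
Op 7: write(P2, v2, 114). refcount(pp5)=1 -> write in place. 6 ppages; refcounts: pp0:2 pp1:4 pp2:3 pp3:1 pp4:1 pp5:1
Op 8: read(P3, v1) -> 26. No state change.
P0: v2 -> pp2 = 39
P1: v2 -> pp2 = 39
P2: v2 -> pp5 = 114
P3: v2 -> pp2 = 39

Answer: 39 39 114 39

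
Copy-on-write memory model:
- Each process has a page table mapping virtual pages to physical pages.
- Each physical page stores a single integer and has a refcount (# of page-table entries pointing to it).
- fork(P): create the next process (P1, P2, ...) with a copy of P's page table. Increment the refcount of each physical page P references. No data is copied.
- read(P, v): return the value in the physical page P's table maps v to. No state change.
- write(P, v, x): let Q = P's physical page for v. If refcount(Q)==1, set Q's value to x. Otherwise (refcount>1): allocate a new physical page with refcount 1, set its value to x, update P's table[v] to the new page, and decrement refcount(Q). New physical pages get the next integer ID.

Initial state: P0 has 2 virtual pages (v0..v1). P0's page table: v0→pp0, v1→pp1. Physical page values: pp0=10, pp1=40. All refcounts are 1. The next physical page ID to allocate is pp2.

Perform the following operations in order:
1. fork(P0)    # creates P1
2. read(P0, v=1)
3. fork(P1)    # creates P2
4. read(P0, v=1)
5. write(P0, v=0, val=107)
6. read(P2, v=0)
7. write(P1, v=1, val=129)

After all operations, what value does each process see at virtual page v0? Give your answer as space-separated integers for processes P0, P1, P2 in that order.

Answer: 107 10 10

Derivation:
Op 1: fork(P0) -> P1. 2 ppages; refcounts: pp0:2 pp1:2
Op 2: read(P0, v1) -> 40. No state change.
Op 3: fork(P1) -> P2. 2 ppages; refcounts: pp0:3 pp1:3
Op 4: read(P0, v1) -> 40. No state change.
Op 5: write(P0, v0, 107). refcount(pp0)=3>1 -> COPY to pp2. 3 ppages; refcounts: pp0:2 pp1:3 pp2:1
Op 6: read(P2, v0) -> 10. No state change.
Op 7: write(P1, v1, 129). refcount(pp1)=3>1 -> COPY to pp3. 4 ppages; refcounts: pp0:2 pp1:2 pp2:1 pp3:1
P0: v0 -> pp2 = 107
P1: v0 -> pp0 = 10
P2: v0 -> pp0 = 10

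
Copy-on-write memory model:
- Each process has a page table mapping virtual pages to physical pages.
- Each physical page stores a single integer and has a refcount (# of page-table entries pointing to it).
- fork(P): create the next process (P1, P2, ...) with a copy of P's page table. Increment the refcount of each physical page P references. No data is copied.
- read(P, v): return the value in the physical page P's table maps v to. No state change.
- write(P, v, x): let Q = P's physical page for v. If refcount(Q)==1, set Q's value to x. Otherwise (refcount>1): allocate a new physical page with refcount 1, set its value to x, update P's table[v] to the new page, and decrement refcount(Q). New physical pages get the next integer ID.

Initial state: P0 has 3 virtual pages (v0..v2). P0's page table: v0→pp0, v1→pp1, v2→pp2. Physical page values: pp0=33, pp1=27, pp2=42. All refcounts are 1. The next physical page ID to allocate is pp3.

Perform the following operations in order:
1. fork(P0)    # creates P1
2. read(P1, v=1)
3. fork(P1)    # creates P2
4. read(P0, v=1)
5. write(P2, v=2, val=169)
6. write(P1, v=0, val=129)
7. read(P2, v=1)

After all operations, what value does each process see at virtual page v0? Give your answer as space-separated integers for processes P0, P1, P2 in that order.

Op 1: fork(P0) -> P1. 3 ppages; refcounts: pp0:2 pp1:2 pp2:2
Op 2: read(P1, v1) -> 27. No state change.
Op 3: fork(P1) -> P2. 3 ppages; refcounts: pp0:3 pp1:3 pp2:3
Op 4: read(P0, v1) -> 27. No state change.
Op 5: write(P2, v2, 169). refcount(pp2)=3>1 -> COPY to pp3. 4 ppages; refcounts: pp0:3 pp1:3 pp2:2 pp3:1
Op 6: write(P1, v0, 129). refcount(pp0)=3>1 -> COPY to pp4. 5 ppages; refcounts: pp0:2 pp1:3 pp2:2 pp3:1 pp4:1
Op 7: read(P2, v1) -> 27. No state change.
P0: v0 -> pp0 = 33
P1: v0 -> pp4 = 129
P2: v0 -> pp0 = 33

Answer: 33 129 33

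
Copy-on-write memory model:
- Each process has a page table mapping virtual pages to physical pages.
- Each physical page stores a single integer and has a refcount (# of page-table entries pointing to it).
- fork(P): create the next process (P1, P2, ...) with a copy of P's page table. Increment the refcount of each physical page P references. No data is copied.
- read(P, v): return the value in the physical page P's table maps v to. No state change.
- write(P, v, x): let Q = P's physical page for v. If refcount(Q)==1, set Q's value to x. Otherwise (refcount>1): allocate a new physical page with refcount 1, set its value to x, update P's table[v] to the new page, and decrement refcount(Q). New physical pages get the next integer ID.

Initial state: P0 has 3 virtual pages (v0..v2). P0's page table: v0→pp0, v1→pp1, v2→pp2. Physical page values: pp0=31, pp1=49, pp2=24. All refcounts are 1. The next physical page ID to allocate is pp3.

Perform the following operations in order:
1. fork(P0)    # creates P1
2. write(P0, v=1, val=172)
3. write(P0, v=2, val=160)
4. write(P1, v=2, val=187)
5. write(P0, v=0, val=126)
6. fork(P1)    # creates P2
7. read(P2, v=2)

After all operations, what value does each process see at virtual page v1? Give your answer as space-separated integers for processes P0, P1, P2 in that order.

Op 1: fork(P0) -> P1. 3 ppages; refcounts: pp0:2 pp1:2 pp2:2
Op 2: write(P0, v1, 172). refcount(pp1)=2>1 -> COPY to pp3. 4 ppages; refcounts: pp0:2 pp1:1 pp2:2 pp3:1
Op 3: write(P0, v2, 160). refcount(pp2)=2>1 -> COPY to pp4. 5 ppages; refcounts: pp0:2 pp1:1 pp2:1 pp3:1 pp4:1
Op 4: write(P1, v2, 187). refcount(pp2)=1 -> write in place. 5 ppages; refcounts: pp0:2 pp1:1 pp2:1 pp3:1 pp4:1
Op 5: write(P0, v0, 126). refcount(pp0)=2>1 -> COPY to pp5. 6 ppages; refcounts: pp0:1 pp1:1 pp2:1 pp3:1 pp4:1 pp5:1
Op 6: fork(P1) -> P2. 6 ppages; refcounts: pp0:2 pp1:2 pp2:2 pp3:1 pp4:1 pp5:1
Op 7: read(P2, v2) -> 187. No state change.
P0: v1 -> pp3 = 172
P1: v1 -> pp1 = 49
P2: v1 -> pp1 = 49

Answer: 172 49 49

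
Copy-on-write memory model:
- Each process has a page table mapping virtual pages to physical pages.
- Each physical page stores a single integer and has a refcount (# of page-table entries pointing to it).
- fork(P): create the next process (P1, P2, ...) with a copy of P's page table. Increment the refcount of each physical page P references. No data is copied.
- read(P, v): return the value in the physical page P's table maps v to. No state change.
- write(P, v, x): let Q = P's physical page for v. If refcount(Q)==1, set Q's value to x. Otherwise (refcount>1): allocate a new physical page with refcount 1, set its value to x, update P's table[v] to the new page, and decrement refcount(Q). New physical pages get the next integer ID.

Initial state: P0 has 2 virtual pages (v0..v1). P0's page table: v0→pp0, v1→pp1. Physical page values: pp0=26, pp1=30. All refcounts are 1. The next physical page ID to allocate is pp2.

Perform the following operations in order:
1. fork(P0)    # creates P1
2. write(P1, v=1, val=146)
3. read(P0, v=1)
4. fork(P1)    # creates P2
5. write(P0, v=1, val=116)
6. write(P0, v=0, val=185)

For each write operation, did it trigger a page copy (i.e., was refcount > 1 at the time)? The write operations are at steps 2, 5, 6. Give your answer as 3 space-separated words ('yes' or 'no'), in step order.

Op 1: fork(P0) -> P1. 2 ppages; refcounts: pp0:2 pp1:2
Op 2: write(P1, v1, 146). refcount(pp1)=2>1 -> COPY to pp2. 3 ppages; refcounts: pp0:2 pp1:1 pp2:1
Op 3: read(P0, v1) -> 30. No state change.
Op 4: fork(P1) -> P2. 3 ppages; refcounts: pp0:3 pp1:1 pp2:2
Op 5: write(P0, v1, 116). refcount(pp1)=1 -> write in place. 3 ppages; refcounts: pp0:3 pp1:1 pp2:2
Op 6: write(P0, v0, 185). refcount(pp0)=3>1 -> COPY to pp3. 4 ppages; refcounts: pp0:2 pp1:1 pp2:2 pp3:1

yes no yes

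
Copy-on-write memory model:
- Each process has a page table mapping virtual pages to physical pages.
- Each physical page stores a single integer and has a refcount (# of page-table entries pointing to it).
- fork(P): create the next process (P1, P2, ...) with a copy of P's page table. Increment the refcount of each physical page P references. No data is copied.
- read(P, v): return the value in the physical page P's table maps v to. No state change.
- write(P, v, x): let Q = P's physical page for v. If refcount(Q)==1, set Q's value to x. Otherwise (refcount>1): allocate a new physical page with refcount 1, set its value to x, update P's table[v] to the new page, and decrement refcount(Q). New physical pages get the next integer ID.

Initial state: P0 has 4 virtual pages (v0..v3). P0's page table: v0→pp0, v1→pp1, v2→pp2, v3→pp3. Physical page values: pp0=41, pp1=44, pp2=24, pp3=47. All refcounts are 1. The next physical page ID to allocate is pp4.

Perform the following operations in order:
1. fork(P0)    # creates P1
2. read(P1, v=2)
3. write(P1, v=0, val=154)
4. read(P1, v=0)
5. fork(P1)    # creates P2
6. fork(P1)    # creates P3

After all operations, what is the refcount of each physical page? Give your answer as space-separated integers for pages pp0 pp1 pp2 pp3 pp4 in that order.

Answer: 1 4 4 4 3

Derivation:
Op 1: fork(P0) -> P1. 4 ppages; refcounts: pp0:2 pp1:2 pp2:2 pp3:2
Op 2: read(P1, v2) -> 24. No state change.
Op 3: write(P1, v0, 154). refcount(pp0)=2>1 -> COPY to pp4. 5 ppages; refcounts: pp0:1 pp1:2 pp2:2 pp3:2 pp4:1
Op 4: read(P1, v0) -> 154. No state change.
Op 5: fork(P1) -> P2. 5 ppages; refcounts: pp0:1 pp1:3 pp2:3 pp3:3 pp4:2
Op 6: fork(P1) -> P3. 5 ppages; refcounts: pp0:1 pp1:4 pp2:4 pp3:4 pp4:3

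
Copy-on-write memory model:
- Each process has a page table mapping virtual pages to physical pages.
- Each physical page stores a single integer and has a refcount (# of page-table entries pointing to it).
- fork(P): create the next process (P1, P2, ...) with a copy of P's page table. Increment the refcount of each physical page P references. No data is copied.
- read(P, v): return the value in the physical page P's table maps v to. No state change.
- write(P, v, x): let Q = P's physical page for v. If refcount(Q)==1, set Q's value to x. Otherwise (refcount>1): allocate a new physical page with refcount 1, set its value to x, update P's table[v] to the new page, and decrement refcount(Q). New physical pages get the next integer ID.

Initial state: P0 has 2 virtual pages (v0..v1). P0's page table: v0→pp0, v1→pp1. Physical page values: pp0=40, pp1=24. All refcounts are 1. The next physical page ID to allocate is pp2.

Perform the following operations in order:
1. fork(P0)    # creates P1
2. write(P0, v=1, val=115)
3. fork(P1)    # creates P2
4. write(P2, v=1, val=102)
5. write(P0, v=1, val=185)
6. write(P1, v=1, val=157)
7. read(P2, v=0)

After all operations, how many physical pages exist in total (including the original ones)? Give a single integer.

Op 1: fork(P0) -> P1. 2 ppages; refcounts: pp0:2 pp1:2
Op 2: write(P0, v1, 115). refcount(pp1)=2>1 -> COPY to pp2. 3 ppages; refcounts: pp0:2 pp1:1 pp2:1
Op 3: fork(P1) -> P2. 3 ppages; refcounts: pp0:3 pp1:2 pp2:1
Op 4: write(P2, v1, 102). refcount(pp1)=2>1 -> COPY to pp3. 4 ppages; refcounts: pp0:3 pp1:1 pp2:1 pp3:1
Op 5: write(P0, v1, 185). refcount(pp2)=1 -> write in place. 4 ppages; refcounts: pp0:3 pp1:1 pp2:1 pp3:1
Op 6: write(P1, v1, 157). refcount(pp1)=1 -> write in place. 4 ppages; refcounts: pp0:3 pp1:1 pp2:1 pp3:1
Op 7: read(P2, v0) -> 40. No state change.

Answer: 4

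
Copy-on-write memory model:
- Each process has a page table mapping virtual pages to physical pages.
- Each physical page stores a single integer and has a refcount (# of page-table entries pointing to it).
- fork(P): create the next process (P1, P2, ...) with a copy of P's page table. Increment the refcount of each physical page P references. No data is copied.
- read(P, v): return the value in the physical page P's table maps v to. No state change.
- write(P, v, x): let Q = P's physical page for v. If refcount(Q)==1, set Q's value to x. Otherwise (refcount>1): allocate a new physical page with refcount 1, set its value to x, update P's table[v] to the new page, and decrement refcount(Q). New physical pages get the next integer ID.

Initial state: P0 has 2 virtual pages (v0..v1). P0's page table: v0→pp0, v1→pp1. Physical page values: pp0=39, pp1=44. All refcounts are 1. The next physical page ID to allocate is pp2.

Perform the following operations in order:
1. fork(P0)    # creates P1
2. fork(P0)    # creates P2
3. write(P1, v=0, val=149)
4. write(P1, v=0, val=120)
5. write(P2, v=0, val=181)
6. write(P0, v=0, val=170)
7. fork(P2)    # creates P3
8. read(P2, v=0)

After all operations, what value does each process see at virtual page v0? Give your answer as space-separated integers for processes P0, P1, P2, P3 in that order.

Op 1: fork(P0) -> P1. 2 ppages; refcounts: pp0:2 pp1:2
Op 2: fork(P0) -> P2. 2 ppages; refcounts: pp0:3 pp1:3
Op 3: write(P1, v0, 149). refcount(pp0)=3>1 -> COPY to pp2. 3 ppages; refcounts: pp0:2 pp1:3 pp2:1
Op 4: write(P1, v0, 120). refcount(pp2)=1 -> write in place. 3 ppages; refcounts: pp0:2 pp1:3 pp2:1
Op 5: write(P2, v0, 181). refcount(pp0)=2>1 -> COPY to pp3. 4 ppages; refcounts: pp0:1 pp1:3 pp2:1 pp3:1
Op 6: write(P0, v0, 170). refcount(pp0)=1 -> write in place. 4 ppages; refcounts: pp0:1 pp1:3 pp2:1 pp3:1
Op 7: fork(P2) -> P3. 4 ppages; refcounts: pp0:1 pp1:4 pp2:1 pp3:2
Op 8: read(P2, v0) -> 181. No state change.
P0: v0 -> pp0 = 170
P1: v0 -> pp2 = 120
P2: v0 -> pp3 = 181
P3: v0 -> pp3 = 181

Answer: 170 120 181 181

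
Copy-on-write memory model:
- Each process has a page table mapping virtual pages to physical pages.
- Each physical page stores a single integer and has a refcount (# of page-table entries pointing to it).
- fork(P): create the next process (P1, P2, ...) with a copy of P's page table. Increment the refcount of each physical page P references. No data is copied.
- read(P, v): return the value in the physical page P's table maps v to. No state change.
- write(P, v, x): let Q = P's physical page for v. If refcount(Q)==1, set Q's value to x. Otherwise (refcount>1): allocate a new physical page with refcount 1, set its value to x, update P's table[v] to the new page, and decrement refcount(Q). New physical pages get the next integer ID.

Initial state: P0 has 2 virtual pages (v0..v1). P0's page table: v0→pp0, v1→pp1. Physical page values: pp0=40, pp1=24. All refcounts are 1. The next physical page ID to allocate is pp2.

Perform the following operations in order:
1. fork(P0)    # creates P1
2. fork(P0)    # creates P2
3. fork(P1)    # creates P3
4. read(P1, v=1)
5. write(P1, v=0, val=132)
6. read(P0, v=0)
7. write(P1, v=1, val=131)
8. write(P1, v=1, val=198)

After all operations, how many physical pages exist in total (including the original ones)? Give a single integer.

Op 1: fork(P0) -> P1. 2 ppages; refcounts: pp0:2 pp1:2
Op 2: fork(P0) -> P2. 2 ppages; refcounts: pp0:3 pp1:3
Op 3: fork(P1) -> P3. 2 ppages; refcounts: pp0:4 pp1:4
Op 4: read(P1, v1) -> 24. No state change.
Op 5: write(P1, v0, 132). refcount(pp0)=4>1 -> COPY to pp2. 3 ppages; refcounts: pp0:3 pp1:4 pp2:1
Op 6: read(P0, v0) -> 40. No state change.
Op 7: write(P1, v1, 131). refcount(pp1)=4>1 -> COPY to pp3. 4 ppages; refcounts: pp0:3 pp1:3 pp2:1 pp3:1
Op 8: write(P1, v1, 198). refcount(pp3)=1 -> write in place. 4 ppages; refcounts: pp0:3 pp1:3 pp2:1 pp3:1

Answer: 4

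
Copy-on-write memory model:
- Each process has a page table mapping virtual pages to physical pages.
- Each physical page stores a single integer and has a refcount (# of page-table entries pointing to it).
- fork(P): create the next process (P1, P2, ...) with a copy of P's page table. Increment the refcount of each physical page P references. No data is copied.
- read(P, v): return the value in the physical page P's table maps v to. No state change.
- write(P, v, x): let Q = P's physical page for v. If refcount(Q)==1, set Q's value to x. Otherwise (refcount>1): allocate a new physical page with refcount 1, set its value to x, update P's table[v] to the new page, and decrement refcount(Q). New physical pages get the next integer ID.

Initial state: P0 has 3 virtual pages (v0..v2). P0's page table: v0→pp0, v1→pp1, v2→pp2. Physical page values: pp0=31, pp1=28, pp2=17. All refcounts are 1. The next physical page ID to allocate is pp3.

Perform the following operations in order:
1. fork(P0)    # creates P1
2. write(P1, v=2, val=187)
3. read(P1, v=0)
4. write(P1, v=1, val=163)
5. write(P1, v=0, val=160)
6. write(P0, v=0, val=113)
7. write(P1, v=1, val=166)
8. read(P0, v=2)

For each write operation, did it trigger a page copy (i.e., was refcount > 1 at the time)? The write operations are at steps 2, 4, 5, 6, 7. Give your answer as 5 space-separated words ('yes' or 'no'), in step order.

Op 1: fork(P0) -> P1. 3 ppages; refcounts: pp0:2 pp1:2 pp2:2
Op 2: write(P1, v2, 187). refcount(pp2)=2>1 -> COPY to pp3. 4 ppages; refcounts: pp0:2 pp1:2 pp2:1 pp3:1
Op 3: read(P1, v0) -> 31. No state change.
Op 4: write(P1, v1, 163). refcount(pp1)=2>1 -> COPY to pp4. 5 ppages; refcounts: pp0:2 pp1:1 pp2:1 pp3:1 pp4:1
Op 5: write(P1, v0, 160). refcount(pp0)=2>1 -> COPY to pp5. 6 ppages; refcounts: pp0:1 pp1:1 pp2:1 pp3:1 pp4:1 pp5:1
Op 6: write(P0, v0, 113). refcount(pp0)=1 -> write in place. 6 ppages; refcounts: pp0:1 pp1:1 pp2:1 pp3:1 pp4:1 pp5:1
Op 7: write(P1, v1, 166). refcount(pp4)=1 -> write in place. 6 ppages; refcounts: pp0:1 pp1:1 pp2:1 pp3:1 pp4:1 pp5:1
Op 8: read(P0, v2) -> 17. No state change.

yes yes yes no no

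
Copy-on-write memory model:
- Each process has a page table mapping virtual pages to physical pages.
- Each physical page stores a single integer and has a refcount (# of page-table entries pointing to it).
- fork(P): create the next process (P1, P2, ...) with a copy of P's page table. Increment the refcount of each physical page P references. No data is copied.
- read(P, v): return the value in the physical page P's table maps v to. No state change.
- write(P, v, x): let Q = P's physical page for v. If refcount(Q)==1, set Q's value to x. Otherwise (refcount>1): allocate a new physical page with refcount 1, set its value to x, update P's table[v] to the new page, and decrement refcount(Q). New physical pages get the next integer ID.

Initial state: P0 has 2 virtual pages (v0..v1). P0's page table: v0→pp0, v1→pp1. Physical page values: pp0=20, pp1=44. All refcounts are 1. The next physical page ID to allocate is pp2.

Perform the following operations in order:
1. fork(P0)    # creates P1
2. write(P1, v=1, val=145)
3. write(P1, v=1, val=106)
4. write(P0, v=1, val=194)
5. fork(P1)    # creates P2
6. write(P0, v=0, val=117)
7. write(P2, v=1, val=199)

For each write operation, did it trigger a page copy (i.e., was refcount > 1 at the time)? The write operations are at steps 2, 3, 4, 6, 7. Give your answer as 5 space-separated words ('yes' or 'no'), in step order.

Op 1: fork(P0) -> P1. 2 ppages; refcounts: pp0:2 pp1:2
Op 2: write(P1, v1, 145). refcount(pp1)=2>1 -> COPY to pp2. 3 ppages; refcounts: pp0:2 pp1:1 pp2:1
Op 3: write(P1, v1, 106). refcount(pp2)=1 -> write in place. 3 ppages; refcounts: pp0:2 pp1:1 pp2:1
Op 4: write(P0, v1, 194). refcount(pp1)=1 -> write in place. 3 ppages; refcounts: pp0:2 pp1:1 pp2:1
Op 5: fork(P1) -> P2. 3 ppages; refcounts: pp0:3 pp1:1 pp2:2
Op 6: write(P0, v0, 117). refcount(pp0)=3>1 -> COPY to pp3. 4 ppages; refcounts: pp0:2 pp1:1 pp2:2 pp3:1
Op 7: write(P2, v1, 199). refcount(pp2)=2>1 -> COPY to pp4. 5 ppages; refcounts: pp0:2 pp1:1 pp2:1 pp3:1 pp4:1

yes no no yes yes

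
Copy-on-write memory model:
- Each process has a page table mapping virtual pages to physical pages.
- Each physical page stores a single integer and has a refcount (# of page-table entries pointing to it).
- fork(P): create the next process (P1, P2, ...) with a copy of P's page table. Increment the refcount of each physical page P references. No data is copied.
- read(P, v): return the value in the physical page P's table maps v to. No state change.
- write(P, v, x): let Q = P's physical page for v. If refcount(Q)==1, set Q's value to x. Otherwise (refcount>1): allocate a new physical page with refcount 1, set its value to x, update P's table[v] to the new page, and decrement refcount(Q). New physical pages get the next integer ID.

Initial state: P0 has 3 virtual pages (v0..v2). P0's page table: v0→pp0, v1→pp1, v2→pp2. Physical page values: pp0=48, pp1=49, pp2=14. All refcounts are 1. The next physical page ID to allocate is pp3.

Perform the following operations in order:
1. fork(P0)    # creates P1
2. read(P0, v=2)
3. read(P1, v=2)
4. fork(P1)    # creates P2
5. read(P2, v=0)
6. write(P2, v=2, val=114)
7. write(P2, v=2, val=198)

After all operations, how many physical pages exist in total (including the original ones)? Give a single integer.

Op 1: fork(P0) -> P1. 3 ppages; refcounts: pp0:2 pp1:2 pp2:2
Op 2: read(P0, v2) -> 14. No state change.
Op 3: read(P1, v2) -> 14. No state change.
Op 4: fork(P1) -> P2. 3 ppages; refcounts: pp0:3 pp1:3 pp2:3
Op 5: read(P2, v0) -> 48. No state change.
Op 6: write(P2, v2, 114). refcount(pp2)=3>1 -> COPY to pp3. 4 ppages; refcounts: pp0:3 pp1:3 pp2:2 pp3:1
Op 7: write(P2, v2, 198). refcount(pp3)=1 -> write in place. 4 ppages; refcounts: pp0:3 pp1:3 pp2:2 pp3:1

Answer: 4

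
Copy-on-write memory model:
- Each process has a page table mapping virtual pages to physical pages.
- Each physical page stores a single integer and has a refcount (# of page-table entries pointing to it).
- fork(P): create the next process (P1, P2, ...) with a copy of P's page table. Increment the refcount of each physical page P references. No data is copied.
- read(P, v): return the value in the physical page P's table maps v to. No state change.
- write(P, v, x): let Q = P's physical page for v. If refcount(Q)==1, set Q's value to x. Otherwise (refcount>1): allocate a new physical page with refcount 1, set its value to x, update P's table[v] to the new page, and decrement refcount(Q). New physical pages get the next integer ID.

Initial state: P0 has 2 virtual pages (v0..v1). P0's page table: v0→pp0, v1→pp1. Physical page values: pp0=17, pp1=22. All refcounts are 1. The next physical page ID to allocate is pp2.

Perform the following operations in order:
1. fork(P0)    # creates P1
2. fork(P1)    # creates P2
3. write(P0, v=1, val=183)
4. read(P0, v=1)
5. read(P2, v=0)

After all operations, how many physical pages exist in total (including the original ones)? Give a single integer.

Op 1: fork(P0) -> P1. 2 ppages; refcounts: pp0:2 pp1:2
Op 2: fork(P1) -> P2. 2 ppages; refcounts: pp0:3 pp1:3
Op 3: write(P0, v1, 183). refcount(pp1)=3>1 -> COPY to pp2. 3 ppages; refcounts: pp0:3 pp1:2 pp2:1
Op 4: read(P0, v1) -> 183. No state change.
Op 5: read(P2, v0) -> 17. No state change.

Answer: 3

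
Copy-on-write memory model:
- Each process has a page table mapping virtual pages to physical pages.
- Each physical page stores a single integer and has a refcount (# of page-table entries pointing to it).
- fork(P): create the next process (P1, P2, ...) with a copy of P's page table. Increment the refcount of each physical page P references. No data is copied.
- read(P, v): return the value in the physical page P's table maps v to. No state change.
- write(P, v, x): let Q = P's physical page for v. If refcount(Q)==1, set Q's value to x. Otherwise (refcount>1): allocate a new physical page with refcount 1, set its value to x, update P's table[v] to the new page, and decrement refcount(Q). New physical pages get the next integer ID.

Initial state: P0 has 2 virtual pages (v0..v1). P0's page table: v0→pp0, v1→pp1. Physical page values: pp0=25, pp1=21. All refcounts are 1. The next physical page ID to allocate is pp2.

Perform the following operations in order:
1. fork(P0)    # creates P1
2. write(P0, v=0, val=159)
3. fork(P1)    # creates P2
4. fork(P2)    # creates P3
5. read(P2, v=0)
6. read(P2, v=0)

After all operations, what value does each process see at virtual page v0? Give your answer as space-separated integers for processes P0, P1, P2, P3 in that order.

Op 1: fork(P0) -> P1. 2 ppages; refcounts: pp0:2 pp1:2
Op 2: write(P0, v0, 159). refcount(pp0)=2>1 -> COPY to pp2. 3 ppages; refcounts: pp0:1 pp1:2 pp2:1
Op 3: fork(P1) -> P2. 3 ppages; refcounts: pp0:2 pp1:3 pp2:1
Op 4: fork(P2) -> P3. 3 ppages; refcounts: pp0:3 pp1:4 pp2:1
Op 5: read(P2, v0) -> 25. No state change.
Op 6: read(P2, v0) -> 25. No state change.
P0: v0 -> pp2 = 159
P1: v0 -> pp0 = 25
P2: v0 -> pp0 = 25
P3: v0 -> pp0 = 25

Answer: 159 25 25 25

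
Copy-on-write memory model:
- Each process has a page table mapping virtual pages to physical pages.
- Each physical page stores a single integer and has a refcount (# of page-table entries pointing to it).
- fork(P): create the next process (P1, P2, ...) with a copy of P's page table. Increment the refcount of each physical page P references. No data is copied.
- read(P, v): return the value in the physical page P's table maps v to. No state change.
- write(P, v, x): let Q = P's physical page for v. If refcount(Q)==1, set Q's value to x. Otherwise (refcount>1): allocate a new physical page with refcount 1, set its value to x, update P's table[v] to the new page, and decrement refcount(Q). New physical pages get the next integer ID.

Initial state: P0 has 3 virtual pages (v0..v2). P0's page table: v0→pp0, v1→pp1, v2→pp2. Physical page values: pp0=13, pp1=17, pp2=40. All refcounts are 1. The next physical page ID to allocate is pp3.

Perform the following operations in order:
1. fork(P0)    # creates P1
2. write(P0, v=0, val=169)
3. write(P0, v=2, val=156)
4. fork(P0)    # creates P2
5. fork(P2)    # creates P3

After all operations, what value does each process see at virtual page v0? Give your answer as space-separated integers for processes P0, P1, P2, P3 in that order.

Op 1: fork(P0) -> P1. 3 ppages; refcounts: pp0:2 pp1:2 pp2:2
Op 2: write(P0, v0, 169). refcount(pp0)=2>1 -> COPY to pp3. 4 ppages; refcounts: pp0:1 pp1:2 pp2:2 pp3:1
Op 3: write(P0, v2, 156). refcount(pp2)=2>1 -> COPY to pp4. 5 ppages; refcounts: pp0:1 pp1:2 pp2:1 pp3:1 pp4:1
Op 4: fork(P0) -> P2. 5 ppages; refcounts: pp0:1 pp1:3 pp2:1 pp3:2 pp4:2
Op 5: fork(P2) -> P3. 5 ppages; refcounts: pp0:1 pp1:4 pp2:1 pp3:3 pp4:3
P0: v0 -> pp3 = 169
P1: v0 -> pp0 = 13
P2: v0 -> pp3 = 169
P3: v0 -> pp3 = 169

Answer: 169 13 169 169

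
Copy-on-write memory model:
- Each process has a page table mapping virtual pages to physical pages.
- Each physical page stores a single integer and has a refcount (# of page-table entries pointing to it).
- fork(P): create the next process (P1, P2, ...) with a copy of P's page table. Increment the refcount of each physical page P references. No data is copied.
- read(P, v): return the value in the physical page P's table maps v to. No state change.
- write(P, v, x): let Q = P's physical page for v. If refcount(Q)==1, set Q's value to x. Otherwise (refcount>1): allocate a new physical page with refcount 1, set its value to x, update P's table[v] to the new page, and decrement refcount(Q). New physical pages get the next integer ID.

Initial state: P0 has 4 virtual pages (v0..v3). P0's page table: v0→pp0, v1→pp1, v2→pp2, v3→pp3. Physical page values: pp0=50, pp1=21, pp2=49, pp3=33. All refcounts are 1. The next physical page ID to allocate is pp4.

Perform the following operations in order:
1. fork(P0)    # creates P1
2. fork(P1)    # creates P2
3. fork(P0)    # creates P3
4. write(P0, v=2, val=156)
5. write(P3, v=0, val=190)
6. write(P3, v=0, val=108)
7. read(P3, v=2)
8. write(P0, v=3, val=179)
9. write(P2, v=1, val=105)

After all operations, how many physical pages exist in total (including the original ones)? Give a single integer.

Op 1: fork(P0) -> P1. 4 ppages; refcounts: pp0:2 pp1:2 pp2:2 pp3:2
Op 2: fork(P1) -> P2. 4 ppages; refcounts: pp0:3 pp1:3 pp2:3 pp3:3
Op 3: fork(P0) -> P3. 4 ppages; refcounts: pp0:4 pp1:4 pp2:4 pp3:4
Op 4: write(P0, v2, 156). refcount(pp2)=4>1 -> COPY to pp4. 5 ppages; refcounts: pp0:4 pp1:4 pp2:3 pp3:4 pp4:1
Op 5: write(P3, v0, 190). refcount(pp0)=4>1 -> COPY to pp5. 6 ppages; refcounts: pp0:3 pp1:4 pp2:3 pp3:4 pp4:1 pp5:1
Op 6: write(P3, v0, 108). refcount(pp5)=1 -> write in place. 6 ppages; refcounts: pp0:3 pp1:4 pp2:3 pp3:4 pp4:1 pp5:1
Op 7: read(P3, v2) -> 49. No state change.
Op 8: write(P0, v3, 179). refcount(pp3)=4>1 -> COPY to pp6. 7 ppages; refcounts: pp0:3 pp1:4 pp2:3 pp3:3 pp4:1 pp5:1 pp6:1
Op 9: write(P2, v1, 105). refcount(pp1)=4>1 -> COPY to pp7. 8 ppages; refcounts: pp0:3 pp1:3 pp2:3 pp3:3 pp4:1 pp5:1 pp6:1 pp7:1

Answer: 8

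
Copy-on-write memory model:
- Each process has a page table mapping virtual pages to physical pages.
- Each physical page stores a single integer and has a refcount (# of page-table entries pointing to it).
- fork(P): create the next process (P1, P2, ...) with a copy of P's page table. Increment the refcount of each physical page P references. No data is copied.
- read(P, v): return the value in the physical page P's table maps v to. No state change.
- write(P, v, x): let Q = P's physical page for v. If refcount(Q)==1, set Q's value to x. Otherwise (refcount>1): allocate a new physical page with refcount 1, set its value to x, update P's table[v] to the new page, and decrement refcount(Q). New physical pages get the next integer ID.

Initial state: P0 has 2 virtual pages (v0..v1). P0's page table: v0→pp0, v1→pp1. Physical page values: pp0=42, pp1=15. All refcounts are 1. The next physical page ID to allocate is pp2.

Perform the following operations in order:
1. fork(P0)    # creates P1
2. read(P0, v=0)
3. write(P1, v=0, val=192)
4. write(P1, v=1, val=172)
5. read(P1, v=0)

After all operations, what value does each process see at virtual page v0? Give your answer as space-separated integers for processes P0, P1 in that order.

Answer: 42 192

Derivation:
Op 1: fork(P0) -> P1. 2 ppages; refcounts: pp0:2 pp1:2
Op 2: read(P0, v0) -> 42. No state change.
Op 3: write(P1, v0, 192). refcount(pp0)=2>1 -> COPY to pp2. 3 ppages; refcounts: pp0:1 pp1:2 pp2:1
Op 4: write(P1, v1, 172). refcount(pp1)=2>1 -> COPY to pp3. 4 ppages; refcounts: pp0:1 pp1:1 pp2:1 pp3:1
Op 5: read(P1, v0) -> 192. No state change.
P0: v0 -> pp0 = 42
P1: v0 -> pp2 = 192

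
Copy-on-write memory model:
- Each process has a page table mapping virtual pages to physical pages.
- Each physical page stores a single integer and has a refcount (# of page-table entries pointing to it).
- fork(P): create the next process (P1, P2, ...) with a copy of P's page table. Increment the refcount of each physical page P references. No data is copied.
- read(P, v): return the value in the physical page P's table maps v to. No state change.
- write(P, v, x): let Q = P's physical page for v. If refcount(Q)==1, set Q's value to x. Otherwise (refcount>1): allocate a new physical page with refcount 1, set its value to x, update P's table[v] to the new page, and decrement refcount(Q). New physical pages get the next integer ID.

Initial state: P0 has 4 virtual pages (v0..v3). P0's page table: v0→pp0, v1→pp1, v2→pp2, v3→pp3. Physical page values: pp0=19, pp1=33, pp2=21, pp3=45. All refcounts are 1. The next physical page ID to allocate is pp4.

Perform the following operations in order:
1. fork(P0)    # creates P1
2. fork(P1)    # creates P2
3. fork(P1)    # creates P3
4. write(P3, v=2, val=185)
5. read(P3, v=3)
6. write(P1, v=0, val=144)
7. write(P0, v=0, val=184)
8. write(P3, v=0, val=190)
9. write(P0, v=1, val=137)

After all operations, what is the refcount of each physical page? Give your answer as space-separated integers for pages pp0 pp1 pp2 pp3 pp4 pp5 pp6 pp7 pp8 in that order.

Op 1: fork(P0) -> P1. 4 ppages; refcounts: pp0:2 pp1:2 pp2:2 pp3:2
Op 2: fork(P1) -> P2. 4 ppages; refcounts: pp0:3 pp1:3 pp2:3 pp3:3
Op 3: fork(P1) -> P3. 4 ppages; refcounts: pp0:4 pp1:4 pp2:4 pp3:4
Op 4: write(P3, v2, 185). refcount(pp2)=4>1 -> COPY to pp4. 5 ppages; refcounts: pp0:4 pp1:4 pp2:3 pp3:4 pp4:1
Op 5: read(P3, v3) -> 45. No state change.
Op 6: write(P1, v0, 144). refcount(pp0)=4>1 -> COPY to pp5. 6 ppages; refcounts: pp0:3 pp1:4 pp2:3 pp3:4 pp4:1 pp5:1
Op 7: write(P0, v0, 184). refcount(pp0)=3>1 -> COPY to pp6. 7 ppages; refcounts: pp0:2 pp1:4 pp2:3 pp3:4 pp4:1 pp5:1 pp6:1
Op 8: write(P3, v0, 190). refcount(pp0)=2>1 -> COPY to pp7. 8 ppages; refcounts: pp0:1 pp1:4 pp2:3 pp3:4 pp4:1 pp5:1 pp6:1 pp7:1
Op 9: write(P0, v1, 137). refcount(pp1)=4>1 -> COPY to pp8. 9 ppages; refcounts: pp0:1 pp1:3 pp2:3 pp3:4 pp4:1 pp5:1 pp6:1 pp7:1 pp8:1

Answer: 1 3 3 4 1 1 1 1 1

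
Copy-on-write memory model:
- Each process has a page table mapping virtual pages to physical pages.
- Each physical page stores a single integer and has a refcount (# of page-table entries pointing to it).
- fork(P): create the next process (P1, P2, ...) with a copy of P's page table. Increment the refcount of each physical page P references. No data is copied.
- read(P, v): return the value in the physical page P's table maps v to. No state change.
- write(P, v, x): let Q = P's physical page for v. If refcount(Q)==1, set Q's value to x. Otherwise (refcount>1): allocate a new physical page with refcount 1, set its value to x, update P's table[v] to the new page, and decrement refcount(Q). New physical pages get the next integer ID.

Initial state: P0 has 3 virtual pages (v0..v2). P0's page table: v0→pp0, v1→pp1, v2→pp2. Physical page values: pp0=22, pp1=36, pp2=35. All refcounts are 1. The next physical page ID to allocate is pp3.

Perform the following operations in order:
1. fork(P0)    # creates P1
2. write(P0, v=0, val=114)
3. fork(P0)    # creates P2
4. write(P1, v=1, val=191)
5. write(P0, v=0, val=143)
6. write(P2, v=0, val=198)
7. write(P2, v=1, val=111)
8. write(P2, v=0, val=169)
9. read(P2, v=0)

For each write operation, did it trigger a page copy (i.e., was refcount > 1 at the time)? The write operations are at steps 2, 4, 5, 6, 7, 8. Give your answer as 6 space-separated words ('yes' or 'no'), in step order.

Op 1: fork(P0) -> P1. 3 ppages; refcounts: pp0:2 pp1:2 pp2:2
Op 2: write(P0, v0, 114). refcount(pp0)=2>1 -> COPY to pp3. 4 ppages; refcounts: pp0:1 pp1:2 pp2:2 pp3:1
Op 3: fork(P0) -> P2. 4 ppages; refcounts: pp0:1 pp1:3 pp2:3 pp3:2
Op 4: write(P1, v1, 191). refcount(pp1)=3>1 -> COPY to pp4. 5 ppages; refcounts: pp0:1 pp1:2 pp2:3 pp3:2 pp4:1
Op 5: write(P0, v0, 143). refcount(pp3)=2>1 -> COPY to pp5. 6 ppages; refcounts: pp0:1 pp1:2 pp2:3 pp3:1 pp4:1 pp5:1
Op 6: write(P2, v0, 198). refcount(pp3)=1 -> write in place. 6 ppages; refcounts: pp0:1 pp1:2 pp2:3 pp3:1 pp4:1 pp5:1
Op 7: write(P2, v1, 111). refcount(pp1)=2>1 -> COPY to pp6. 7 ppages; refcounts: pp0:1 pp1:1 pp2:3 pp3:1 pp4:1 pp5:1 pp6:1
Op 8: write(P2, v0, 169). refcount(pp3)=1 -> write in place. 7 ppages; refcounts: pp0:1 pp1:1 pp2:3 pp3:1 pp4:1 pp5:1 pp6:1
Op 9: read(P2, v0) -> 169. No state change.

yes yes yes no yes no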